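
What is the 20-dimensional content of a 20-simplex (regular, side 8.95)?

V = (8.95^20 / 20!) · √((20+1) / 2^20) ≈ 0.0200053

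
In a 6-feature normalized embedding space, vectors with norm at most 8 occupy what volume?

V = 131072·π^3/3 ≈ 1.35468e+06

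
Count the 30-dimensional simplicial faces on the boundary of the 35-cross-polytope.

An n-cross-polytope has 2^(k+1)·C(n,k+1) k-faces. Here 2^31·C(35,31) = 2147483648·52360 = 112442243809280.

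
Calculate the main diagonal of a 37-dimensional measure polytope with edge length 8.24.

||(8.24,8.24,...,8.24)|| = √(37)·8.24 ≈ 50.122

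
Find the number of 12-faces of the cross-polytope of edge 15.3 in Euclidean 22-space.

An n-cross-polytope has 2^(k+1)·C(n,k+1) k-faces. Here 2^13·C(22,13) = 8192·497420 = 4074864640.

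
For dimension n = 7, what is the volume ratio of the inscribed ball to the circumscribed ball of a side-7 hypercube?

The radii are 7/2 and 7√7/2, so the volume ratio is (1/√7)^7 = 7^{-7/2} ≈ 0.00110194.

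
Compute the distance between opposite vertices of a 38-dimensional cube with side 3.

||(3,3,...,3)|| = √(38)·3 ≈ 18.4932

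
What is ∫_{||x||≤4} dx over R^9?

The n-ball volume is π^(n/2)·r^n/Γ(n/2+1). With n=9, r=4: V = 8388608·π^4/945 ≈ 864684.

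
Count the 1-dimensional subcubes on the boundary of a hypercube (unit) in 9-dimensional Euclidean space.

Choose 1 of 9 axes to span the face (C(9,1) = 9 ways), then fix each of the remaining 8 coordinates at one of its two extreme values (2^8 = 256 ways): 9·256 = 2304.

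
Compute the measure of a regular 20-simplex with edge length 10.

For a regular n-simplex with edge a, V = (a^n / n!)·√((n+1)/2^n). With a=10, n=20: V ≈ 0.183944.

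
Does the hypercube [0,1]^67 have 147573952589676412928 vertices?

True. The 67-cube has 2^67 = 147573952589676412928 vertices.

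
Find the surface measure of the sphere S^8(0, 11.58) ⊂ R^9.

S_9(11.58) = 2·π^(9/2)·(11.58)^8 / Γ(9/2) ≈ 9.59906e+09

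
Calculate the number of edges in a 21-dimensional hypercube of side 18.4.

Each of the 2^21 = 2097152 vertices has degree 21; total edges = 21·2^21/2 = 22020096.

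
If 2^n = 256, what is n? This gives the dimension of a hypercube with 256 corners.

n = log_2(256) = 8.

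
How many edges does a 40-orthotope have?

The 40-cube has n·2^(n-1) = 40·2^39 = 40·549755813888 = 21990232555520 edges.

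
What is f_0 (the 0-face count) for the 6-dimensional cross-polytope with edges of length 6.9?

An n-cross-polytope has 2^(k+1)·C(n,k+1) k-faces. Here 2^1·C(6,1) = 2·6 = 12.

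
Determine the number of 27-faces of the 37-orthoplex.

f_27(37-orthoplex) = 2^28 · (37 choose 28) = 33394342462750720.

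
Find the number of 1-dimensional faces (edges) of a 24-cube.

The 24-cube has n·2^(n-1) = 24·2^23 = 24·8388608 = 201326592 edges.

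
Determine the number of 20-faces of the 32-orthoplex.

Number of 20-faces = 2^(20+1) · C(32,20+1) = 2097152 · 129024480 = 270583946280960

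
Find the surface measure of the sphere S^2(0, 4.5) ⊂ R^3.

S = n·V_n(r)/r = 3·V_3(4.5)/4.5 (volume-to-surface relation), giving 4πr² = 4π·(4.5)² ≈ 254.469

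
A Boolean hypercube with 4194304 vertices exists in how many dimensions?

Since 2^n = 4194304, we have n = 22.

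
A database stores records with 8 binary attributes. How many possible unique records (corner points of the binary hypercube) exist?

Each vertex is a binary string of length 8, so there are 2^8 = 256.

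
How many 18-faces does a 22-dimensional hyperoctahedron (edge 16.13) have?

An n-cross-polytope has 2^(k+1)·C(n,k+1) k-faces. Here 2^19·C(22,19) = 524288·1540 = 807403520.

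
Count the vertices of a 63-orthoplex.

The vertices are ±e_1, ..., ±e_63, so there are 2·63 = 126.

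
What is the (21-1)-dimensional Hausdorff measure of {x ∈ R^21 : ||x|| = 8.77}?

S = n·V_n(r)/r = 21·V_21(8.77)/8.77 (volume-to-surface relation), giving 2.12207e+18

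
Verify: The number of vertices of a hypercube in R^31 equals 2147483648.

True. The 31-cube has 2^31 = 2147483648 vertices.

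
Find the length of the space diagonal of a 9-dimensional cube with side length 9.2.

The space diagonal of an n-cube of side s is s√n. Here 9.2·√9 = 27.6.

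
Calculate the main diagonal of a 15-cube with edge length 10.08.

||(10.08,10.08,...,10.08)|| = √(15)·10.08 ≈ 39.0397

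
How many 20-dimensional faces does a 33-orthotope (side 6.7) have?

An n-cube has C(n,k)·2^(n-k) k-faces. Here C(33,20)·2^13 = 573166440·8192 = 4695379476480.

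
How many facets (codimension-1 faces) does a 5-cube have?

An n-cube has C(n,k)·2^(n-k) k-faces. Here C(5,4)·2^1 = 5·2 = 10.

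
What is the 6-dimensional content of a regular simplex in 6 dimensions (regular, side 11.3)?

V = (11.3^6 / 6!) · √((6+1) / 2^6) ≈ 956.307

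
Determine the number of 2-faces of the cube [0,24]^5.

Choose 2 of 5 axes to span the face (C(5,2) = 10 ways), then fix each of the remaining 3 coordinates at one of its two extreme values (2^3 = 8 ways): 10·8 = 80.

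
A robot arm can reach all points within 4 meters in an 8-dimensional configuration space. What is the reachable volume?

V_8(4) = π^(8/2) · (4)^8 / Γ(8/2 + 1) = 8192·π^4/3 ≈ 265992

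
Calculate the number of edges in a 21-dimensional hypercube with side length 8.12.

The 21-cube has n·2^(n-1) = 21·2^20 = 21·1048576 = 22020096 edges.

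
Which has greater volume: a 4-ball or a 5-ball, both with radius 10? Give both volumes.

V_4(10) ≈ 49348. V_5(10) ≈ 526379. The 5-ball is larger.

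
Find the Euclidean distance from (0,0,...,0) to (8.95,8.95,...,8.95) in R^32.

d = √(8.95² + 8.95² + ... + 8.95²) [32 terms] = √(32·8.95²) = 8.95√32 ≈ 50.6288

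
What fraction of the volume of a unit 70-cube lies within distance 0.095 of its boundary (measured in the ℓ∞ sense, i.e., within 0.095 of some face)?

1 - (1 - 2·0.095)^70 = 1 - 0.81^70 ≈ 0.9999996074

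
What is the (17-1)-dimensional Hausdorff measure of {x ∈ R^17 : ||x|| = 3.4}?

S_17(3.4) = 2·π^(17/2)·(3.4)^16 / Γ(17/2) ≈ 7.64315e+08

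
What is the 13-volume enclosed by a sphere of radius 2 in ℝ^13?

V = 1048576·π^6/135135 ≈ 7459.87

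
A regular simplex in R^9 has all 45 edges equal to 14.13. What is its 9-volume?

Volume = 14.13^9 · √(10/2^9) / 9! ≈ 8647.32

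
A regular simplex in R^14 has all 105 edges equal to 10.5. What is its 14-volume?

V = (10.5^14 / 14!) · √((14+1) / 2^14) ≈ 68.7191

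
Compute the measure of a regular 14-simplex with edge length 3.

V_14 = √(15) · 3^14 / (14! · 2^(14/2)) ≈ 1.66006e-06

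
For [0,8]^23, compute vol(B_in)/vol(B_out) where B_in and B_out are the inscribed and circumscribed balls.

The radii are 8/2 and 8√23/2, so the volume ratio is (1/√23)^23 = 23^{-23/2} ≈ 2.18842e-16.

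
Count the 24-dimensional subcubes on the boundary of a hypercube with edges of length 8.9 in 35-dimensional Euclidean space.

An n-cube has C(n,k)·2^(n-k) k-faces. Here C(35,24)·2^11 = 417225900·2048 = 854478643200.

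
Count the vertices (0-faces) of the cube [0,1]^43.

Each vertex is a binary string of length 43, so there are 2^43 = 8796093022208.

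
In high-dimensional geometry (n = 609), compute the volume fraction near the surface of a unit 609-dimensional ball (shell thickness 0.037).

1 - (1-0.037)^609 ≈ 1 - 1.068e-10 ≈ (100 - 1.07e-08)%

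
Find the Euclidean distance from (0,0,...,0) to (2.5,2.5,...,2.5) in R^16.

The space diagonal of an n-cube of side s is s√n. Here 2.5·√16 = 10.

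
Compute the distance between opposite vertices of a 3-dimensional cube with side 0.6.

Diagonal = √3 · 0.6 ≈ 1.03923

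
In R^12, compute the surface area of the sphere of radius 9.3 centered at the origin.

The surface area of an n-ball is 2π^(n/2) r^(n-1) / Γ(n/2). For n=12, r=9.3: 7.21208e+11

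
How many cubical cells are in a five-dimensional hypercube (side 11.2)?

f_3(5-cube) = (5 choose 3) · 2^2 = 40.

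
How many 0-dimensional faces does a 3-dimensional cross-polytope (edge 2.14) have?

Each 0-face is the convex hull of 1 vertex, one chosen as ±e_i from each of 1 distinct axis: 2^1·C(3,1) = 6.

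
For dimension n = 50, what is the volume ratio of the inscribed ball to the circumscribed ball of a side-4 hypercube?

V_in/V_out = n^(-n/2) = 50^(-50/2) ≈ 3.35544e-43.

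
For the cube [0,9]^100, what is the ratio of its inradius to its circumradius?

For an n-cube of any side s, the inradius is s/2 and the circumradius is s√n/2, so the ratio is 1/√100 ≈ 0.1.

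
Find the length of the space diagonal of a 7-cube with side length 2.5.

Diagonal = √7 · 2.5 ≈ 6.61438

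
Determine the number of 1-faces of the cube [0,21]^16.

An n-cube has C(n,k)·2^(n-k) k-faces. Here C(16,1)·2^15 = 16·32768 = 524288.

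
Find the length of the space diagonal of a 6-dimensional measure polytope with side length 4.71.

Diagonal = √6 · 4.71 ≈ 11.5371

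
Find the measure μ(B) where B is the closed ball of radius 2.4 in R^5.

Volume = π^{5/2}·(2.4)^5/Γ(7/2) ≈ 419.136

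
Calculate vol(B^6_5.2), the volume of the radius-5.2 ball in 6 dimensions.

The n-ball volume is π^(n/2)·r^n/Γ(n/2+1). With n=6, r=5.2: V ≈ 102169.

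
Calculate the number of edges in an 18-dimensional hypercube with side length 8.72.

An n-cube has n·2^(n-1) edges. With n = 18: 18·131072 = 2359296.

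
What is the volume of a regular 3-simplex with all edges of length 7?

Volume = (√2/12) · 7³ = 40.4229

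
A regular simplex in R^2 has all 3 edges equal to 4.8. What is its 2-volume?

Area = (√3/4) · 4.8² = 9.97661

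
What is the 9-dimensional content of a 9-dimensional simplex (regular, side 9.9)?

Volume = 9.9^9 · √(10/2^9) / 9! ≈ 351.819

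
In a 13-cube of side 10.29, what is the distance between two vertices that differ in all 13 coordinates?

Diagonal = √13 · 10.29 ≈ 37.1011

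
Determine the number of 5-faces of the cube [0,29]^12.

Number of 5-faces = C(12,5) · 2^(12-5) = 792 · 128 = 101376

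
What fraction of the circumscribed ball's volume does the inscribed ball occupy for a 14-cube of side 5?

V_in / V_out = (r_in/r_out)^14 = (1/√14)^14 = 14^(-14/2) ≈ 9.48645e-09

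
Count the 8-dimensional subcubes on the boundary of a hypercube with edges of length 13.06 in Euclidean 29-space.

f_8(29-cube) = (29 choose 8) · 2^21 = 9001280471040.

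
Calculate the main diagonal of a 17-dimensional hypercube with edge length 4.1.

Diagonal = √17 · 4.1 ≈ 16.9047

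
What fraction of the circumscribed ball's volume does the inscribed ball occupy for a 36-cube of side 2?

The radii are 2/2 and 2√36/2, so the volume ratio is (1/√36)^36 = 36^{-36/2} ≈ 9.69516e-29.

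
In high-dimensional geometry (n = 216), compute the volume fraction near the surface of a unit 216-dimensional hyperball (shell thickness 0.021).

1 - (1-0.021)^216 ≈ 0.989789 ≈ 98.98%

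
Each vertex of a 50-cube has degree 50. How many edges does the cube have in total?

Number of 1-faces = C(50,1)·2^(50-1) = 50·562949953421312 = 28147497671065600.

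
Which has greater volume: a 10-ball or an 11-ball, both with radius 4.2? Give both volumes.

V_10(4.2) ≈ 4.35573e+06. V_11(4.2) ≈ 1.3516e+07. The 11-ball is larger.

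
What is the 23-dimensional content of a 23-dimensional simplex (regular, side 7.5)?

For a regular n-simplex with edge a, V = (a^n / n!)·√((n+1)/2^n). With a=7.5, n=23: V ≈ 8.75337e-06.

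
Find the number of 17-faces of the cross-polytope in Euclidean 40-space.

Each 17-face is the convex hull of 18 vertices, one chosen as ±e_i from each of 18 distinct axes: 2^18·C(40,18) = 29721955349299200.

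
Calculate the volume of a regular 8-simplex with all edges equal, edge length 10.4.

V = (10.4^8 / 8!) · √((8+1) / 2^8) ≈ 636.425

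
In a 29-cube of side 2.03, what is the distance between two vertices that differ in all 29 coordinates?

d = √(2.03² + 2.03² + ... + 2.03²) [29 terms] = √(29·2.03²) = 2.03√29 ≈ 10.9319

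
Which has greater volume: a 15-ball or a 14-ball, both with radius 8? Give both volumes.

V_15(8) ≈ 1.34208e+13. V_14(8) ≈ 2.63559e+12. The 15-ball is larger.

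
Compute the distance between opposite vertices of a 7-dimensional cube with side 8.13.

d = √(8.13² + 8.13² + ... + 8.13²) [7 terms] = √(7·8.13²) = 8.13√7 ≈ 21.51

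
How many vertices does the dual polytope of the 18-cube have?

An n-cross-polytope has 2n vertices; here n = 18, giving 36.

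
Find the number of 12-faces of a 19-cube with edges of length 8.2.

Number of 12-faces = C(19,12) · 2^(19-12) = 50388 · 128 = 6449664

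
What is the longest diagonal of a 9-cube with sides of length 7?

d = √(7² + 7² + ... + 7²) [9 terms] = √(9·7²) = 7√9 = 21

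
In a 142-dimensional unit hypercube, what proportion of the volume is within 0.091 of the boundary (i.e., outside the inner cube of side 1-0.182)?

Shell fraction = 1 - (1-0.182)^142 ≈ 1 - 4.083e-13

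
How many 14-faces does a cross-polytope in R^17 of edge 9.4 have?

An n-cross-polytope has 2^(k+1)·C(n,k+1) k-faces. Here 2^15·C(17,15) = 32768·136 = 4456448.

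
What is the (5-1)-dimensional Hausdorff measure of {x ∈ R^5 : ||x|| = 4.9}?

|∂B_5(4.9)| ≈ 15172.3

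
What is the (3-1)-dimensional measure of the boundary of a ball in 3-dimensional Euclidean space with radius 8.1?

S_3(8.1) = 2·π^(3/2)·(8.1)^2 / Γ(3/2) = 4πr² = 4π·(8.1)² ≈ 824.48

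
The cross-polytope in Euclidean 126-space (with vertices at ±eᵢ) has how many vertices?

An n-cross-polytope has 2n vertices; here n = 126, giving 252.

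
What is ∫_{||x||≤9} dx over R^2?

The n-ball volume is π^(n/2)·r^n/Γ(n/2+1). With n=2, r=9: V = 81·π ≈ 254.469.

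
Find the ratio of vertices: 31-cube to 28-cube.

The 31-cube has 2^31 = 2147483648 vertices. The 28-cube has 2^28 = 268435456 vertices. Ratio: 2147483648/268435456 = 8.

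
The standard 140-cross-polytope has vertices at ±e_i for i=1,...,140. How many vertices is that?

An n-cross-polytope has 2n vertices; here n = 140, giving 280.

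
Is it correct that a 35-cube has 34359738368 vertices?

True. The 35-cube has 2^35 = 34359738368 vertices.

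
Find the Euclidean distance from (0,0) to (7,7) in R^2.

Diagonal = √2 · 7 ≈ 9.89949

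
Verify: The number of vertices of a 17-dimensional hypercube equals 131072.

True. The 17-cube has 2^17 = 131072 vertices.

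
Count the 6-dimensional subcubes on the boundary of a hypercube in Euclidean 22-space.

Number of 6-faces = C(22,6) · 2^(22-6) = 74613 · 65536 = 4889837568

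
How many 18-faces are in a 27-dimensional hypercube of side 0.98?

f_18(27-cube) = (27 choose 18) · 2^9 = 2399654400.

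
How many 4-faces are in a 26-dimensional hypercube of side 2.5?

Choose 4 of 26 axes to span the face (C(26,4) = 14950 ways), then fix each of the remaining 22 coordinates at one of its two extreme values (2^22 = 4194304 ways): 14950·4194304 = 62704844800.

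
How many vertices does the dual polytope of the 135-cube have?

An n-cross-polytope has 2n vertices; here n = 135, giving 270.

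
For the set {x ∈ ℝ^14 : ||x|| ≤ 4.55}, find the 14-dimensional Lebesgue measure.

Volume = π^{14/2}·(4.55)^14/Γ(8) ≈ 9.76738e+08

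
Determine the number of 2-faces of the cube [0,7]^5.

An n-cube has C(n,k)·2^(n-k) k-faces. Here C(5,2)·2^3 = 10·8 = 80.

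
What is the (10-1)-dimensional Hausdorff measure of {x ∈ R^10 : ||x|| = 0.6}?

S = n·V_n(r)/r = 10·V_10(0.6)/0.6 (volume-to-surface relation), giving 0.256998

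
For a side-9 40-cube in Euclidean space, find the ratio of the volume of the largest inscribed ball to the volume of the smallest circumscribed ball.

V_in/V_out = n^(-n/2) = 40^(-40/2) ≈ 9.09495e-33.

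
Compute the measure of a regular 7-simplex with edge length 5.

V_7 = √(8) · 5^7 / (7! · 2^(7/2)) ≈ 3.87525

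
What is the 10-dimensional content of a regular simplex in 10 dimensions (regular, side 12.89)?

V_10 = √(11) · 12.89^10 / (10! · 2^(10/2)) ≈ 3616.7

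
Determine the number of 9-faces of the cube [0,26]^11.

f_9(11-cube) = (11 choose 9) · 2^2 = 220.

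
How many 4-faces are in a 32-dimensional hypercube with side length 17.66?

An n-cube has C(n,k)·2^(n-k) k-faces. Here C(32,4)·2^28 = 35960·268435456 = 9652938997760.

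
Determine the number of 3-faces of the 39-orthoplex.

An n-cross-polytope has 2^(k+1)·C(n,k+1) k-faces. Here 2^4·C(39,4) = 16·82251 = 1316016.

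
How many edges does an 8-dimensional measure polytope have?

Number of 1-faces = C(8,1)·2^(8-1) = 8·128 = 1024.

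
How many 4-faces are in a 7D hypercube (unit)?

Number of 4-faces = C(7,4) · 2^(7-4) = 35 · 8 = 280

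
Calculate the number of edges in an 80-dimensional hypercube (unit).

The 80-cube has n·2^(n-1) = 80·2^79 = 80·604462909807314587353088 = 48357032784585166988247040 edges.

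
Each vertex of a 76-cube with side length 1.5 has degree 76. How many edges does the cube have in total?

An n-cube has n·2^(n-1) edges. With n = 76: 76·37778931862957161709568 = 2871198821584744289927168.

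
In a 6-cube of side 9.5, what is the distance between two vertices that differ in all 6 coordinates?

d = √(9.5² + 9.5² + ... + 9.5²) [6 terms] = √(6·9.5²) = 9.5√6 ≈ 23.2702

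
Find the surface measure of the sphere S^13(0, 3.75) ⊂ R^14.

S = n·V_n(r)/r = 14·V_14(3.75)/3.75 (volume-to-surface relation), giving 2.43306e+08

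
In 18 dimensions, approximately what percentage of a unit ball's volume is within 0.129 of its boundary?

1 - (1-0.129)^18 ≈ 0.916761 ≈ 91.68%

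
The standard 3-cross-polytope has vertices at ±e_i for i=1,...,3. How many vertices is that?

The vertices are ±e_1, ..., ±e_3, so there are 2·3 = 6.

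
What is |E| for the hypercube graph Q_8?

An n-cube has n·2^(n-1) edges. With n = 8: 8·128 = 1024.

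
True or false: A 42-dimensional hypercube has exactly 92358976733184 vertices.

False. The 42-cube has 2^42 = 4398046511104 vertices.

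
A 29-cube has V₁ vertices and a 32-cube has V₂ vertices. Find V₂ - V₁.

V₁ = 2^29 = 536870912. V₂ = 2^32 = 4294967296. V₂ - V₁ = 3758096384.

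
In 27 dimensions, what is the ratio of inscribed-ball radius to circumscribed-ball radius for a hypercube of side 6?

For an n-cube of any side s, the inradius is s/2 and the circumradius is s√n/2, so the ratio is 1/√27 ≈ 0.19245.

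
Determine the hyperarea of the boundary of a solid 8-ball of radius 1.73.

|∂B_8(1.73)| ≈ 1505.92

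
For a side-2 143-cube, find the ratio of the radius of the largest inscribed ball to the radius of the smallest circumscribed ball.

Ratio = (s/2)/(s√143/2) = 143^(-1/2) ≈ 0.0836242.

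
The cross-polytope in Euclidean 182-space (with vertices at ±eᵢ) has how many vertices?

The 182-dimensional cross-polytope has 2n = 2·182 = 364 vertices.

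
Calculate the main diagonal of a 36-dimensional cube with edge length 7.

Diagonal = √36 · 7 = 42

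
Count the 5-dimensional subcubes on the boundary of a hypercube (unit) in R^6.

Choose 5 of 6 axes to span the face (C(6,5) = 6 ways), then fix each of the remaining 1 coordinate at one of its two extreme values (2^1 = 2 ways): 6·2 = 12.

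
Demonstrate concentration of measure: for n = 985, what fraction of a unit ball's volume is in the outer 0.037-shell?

1 - (1-0.037)^985 ≈ 1 - 7.445e-17 ≈ (100 - 1.11e-14)%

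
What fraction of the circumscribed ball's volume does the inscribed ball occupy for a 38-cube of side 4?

Volume scales as r^n, and r_in/r_out = 1/√38, giving (1/√38)^38 ≈ 9.64077e-31.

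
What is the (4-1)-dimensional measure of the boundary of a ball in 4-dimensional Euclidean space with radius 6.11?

S = n·V_n(r)/r = 4·V_4(6.11)/6.11 (volume-to-surface relation), giving 4502.5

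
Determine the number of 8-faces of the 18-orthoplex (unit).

Number of 8-faces = 2^(8+1) · C(18,8+1) = 512 · 48620 = 24893440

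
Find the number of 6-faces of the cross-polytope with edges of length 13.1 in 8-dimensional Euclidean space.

Each 6-face is the convex hull of 7 vertices, one chosen as ±e_i from each of 7 distinct axes: 2^7·C(8,7) = 1024.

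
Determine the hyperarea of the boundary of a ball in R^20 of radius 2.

|∂B_20(2)| = 8192·π^10/2835 ≈ 270605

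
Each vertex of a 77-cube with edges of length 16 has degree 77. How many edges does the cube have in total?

An n-cube has n·2^(n-1) edges. With n = 77: 77·75557863725914323419136 = 5817955506895402903273472.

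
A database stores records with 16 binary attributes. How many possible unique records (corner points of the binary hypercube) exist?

An n-cube has 2^n vertices; for n = 16 that is 2^16 = 65536.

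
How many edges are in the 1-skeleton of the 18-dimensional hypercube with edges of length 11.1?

Number of 1-faces = C(18,1)·2^(18-1) = 18·131072 = 2359296.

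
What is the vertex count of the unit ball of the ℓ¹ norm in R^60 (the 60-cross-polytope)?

The vertices are ±e_1, ..., ±e_60, so there are 2·60 = 120.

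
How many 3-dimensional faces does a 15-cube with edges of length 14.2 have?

An n-cube has C(n,k)·2^(n-k) k-faces. Here C(15,3)·2^12 = 455·4096 = 1863680.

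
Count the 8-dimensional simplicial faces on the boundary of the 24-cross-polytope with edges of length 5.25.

Each 8-face is the convex hull of 9 vertices, one chosen as ±e_i from each of 9 distinct axes: 2^9·C(24,9) = 669442048.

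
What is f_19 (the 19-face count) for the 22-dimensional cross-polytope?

Number of 19-faces = 2^(19+1) · C(22,19+1) = 1048576 · 231 = 242221056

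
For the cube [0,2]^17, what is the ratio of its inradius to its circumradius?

For an n-cube of any side s, the inradius is s/2 and the circumradius is s√n/2, so the ratio is 1/√17 ≈ 0.242536.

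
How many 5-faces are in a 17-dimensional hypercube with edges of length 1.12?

f_5(17-cube) = (17 choose 5) · 2^12 = 25346048.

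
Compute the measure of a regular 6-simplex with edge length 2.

V = (2^6 / 6!) · √((6+1) / 2^6) ≈ 0.0293972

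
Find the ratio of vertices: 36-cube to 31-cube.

The 36-cube has 2^36 = 68719476736 vertices. The 31-cube has 2^31 = 2147483648 vertices. Ratio: 68719476736/2147483648 = 32.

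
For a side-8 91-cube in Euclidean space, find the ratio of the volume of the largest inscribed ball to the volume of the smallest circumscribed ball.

V_in/V_out = n^(-n/2) = 91^(-91/2) ≈ 7.30494e-90.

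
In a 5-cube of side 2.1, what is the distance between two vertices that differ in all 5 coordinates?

Diagonal = √5 · 2.1 ≈ 4.69574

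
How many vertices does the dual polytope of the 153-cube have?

Number of vertices = 2n = 306.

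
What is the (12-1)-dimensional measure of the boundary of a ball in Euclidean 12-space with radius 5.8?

S_12(5.8) = 2·π^(12/2)·(5.8)^11 / Γ(12/2) ≈ 4.00365e+09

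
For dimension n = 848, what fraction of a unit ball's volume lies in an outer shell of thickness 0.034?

1 - (1-0.034)^848 ≈ 1 - 1.822e-13 ≈ (100 - 1.82e-11)%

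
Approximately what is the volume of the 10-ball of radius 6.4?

Volume = π^{10/2}·(6.4)^10/Γ(6) ≈ 2.94014e+08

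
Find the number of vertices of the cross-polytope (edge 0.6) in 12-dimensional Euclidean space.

f_0(12-orthoplex) = 2^1 · (12 choose 1) = 24.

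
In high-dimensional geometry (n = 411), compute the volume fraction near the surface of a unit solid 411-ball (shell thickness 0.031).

1 - (1-0.031)^411 ≈ 0.9999976063 ≈ 99.999761%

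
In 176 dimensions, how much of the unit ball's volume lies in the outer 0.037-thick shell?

V(inner)/V(outer) = ((1-0.037)/1)^176 ≈ 0.001313, so the shell fraction is 0.998687.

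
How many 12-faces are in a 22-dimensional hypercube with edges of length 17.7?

Number of 12-faces = C(22,12) · 2^(22-12) = 646646 · 1024 = 662165504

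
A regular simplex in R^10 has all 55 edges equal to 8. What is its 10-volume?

V_10 = √(11) · 8^10 / (10! · 2^(10/2)) ≈ 30.6678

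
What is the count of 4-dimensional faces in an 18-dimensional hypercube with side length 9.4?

An n-cube has C(n,k)·2^(n-k) k-faces. Here C(18,4)·2^14 = 3060·16384 = 50135040.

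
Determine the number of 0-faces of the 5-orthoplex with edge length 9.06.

f_0(5-orthoplex) = 2^1 · (5 choose 1) = 10.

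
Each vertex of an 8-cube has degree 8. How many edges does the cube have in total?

Each of the 2^8 = 256 vertices has degree 8; total edges = 8·2^8/2 = 1024.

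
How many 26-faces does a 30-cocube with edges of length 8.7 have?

An n-cross-polytope has 2^(k+1)·C(n,k+1) k-faces. Here 2^27·C(30,27) = 134217728·4060 = 544923975680.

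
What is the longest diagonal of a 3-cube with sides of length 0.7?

d = √(0.7² + 0.7² + ... + 0.7²) [3 terms] = √(3·0.7²) = 0.7√3 ≈ 1.21244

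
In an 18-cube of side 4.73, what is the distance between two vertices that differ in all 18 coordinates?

d = √(4.73² + 4.73² + ... + 4.73²) [18 terms] = √(18·4.73²) = 4.73√18 ≈ 20.0677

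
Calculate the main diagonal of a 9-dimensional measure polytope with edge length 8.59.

d = √(8.59² + 8.59² + ... + 8.59²) [9 terms] = √(9·8.59²) = 8.59√9 = 25.77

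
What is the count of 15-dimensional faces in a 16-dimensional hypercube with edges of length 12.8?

Choose 15 of 16 axes to span the face (C(16,15) = 16 ways), then fix each of the remaining 1 coordinate at one of its two extreme values (2^1 = 2 ways): 16·2 = 32.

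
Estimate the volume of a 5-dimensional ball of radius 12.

V = 663552·π^2/5 ≈ 1.3098e+06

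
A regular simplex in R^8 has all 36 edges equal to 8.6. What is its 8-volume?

V = (8.6^8 / 8!) · √((8+1) / 2^8) ≈ 139.145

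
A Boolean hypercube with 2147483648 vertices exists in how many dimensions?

The n-cube has 2^n vertices, and 2147483648 = 2^31, so n = 31.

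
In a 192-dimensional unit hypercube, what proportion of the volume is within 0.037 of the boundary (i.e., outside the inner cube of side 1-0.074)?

1 - (1 - 2·0.037)^192 = 1 - 0.926^192 ≈ 0.9999996116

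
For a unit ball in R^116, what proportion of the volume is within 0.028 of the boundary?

Shell fraction = 1 - (1-0.028)^116 ≈ 0.962907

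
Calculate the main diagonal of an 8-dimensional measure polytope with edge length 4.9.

Diagonal = √8 · 4.9 ≈ 13.8593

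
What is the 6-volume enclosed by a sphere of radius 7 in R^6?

V = 117649·π^3/6 ≈ 607976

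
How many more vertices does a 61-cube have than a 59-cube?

The 61-cube has 2^61 = 2305843009213693952 vertices. The 59-cube has 2^59 = 576460752303423488 vertices. Difference: 2305843009213693952 - 576460752303423488 = 1729382256910270464.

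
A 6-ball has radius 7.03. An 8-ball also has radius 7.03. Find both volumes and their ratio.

V_6(7.03) ≈ 623778. V_8(7.03) ≈ 2.4212e+07. Ratio V_6/V_8 ≈ 0.02576.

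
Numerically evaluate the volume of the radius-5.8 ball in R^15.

The n-ball volume is π^(n/2)·r^n/Γ(n/2+1). With n=15, r=5.8: V ≈ 1.07857e+11.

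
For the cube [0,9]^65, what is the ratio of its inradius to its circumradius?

For an n-cube of any side s, the inradius is s/2 and the circumradius is s√n/2, so the ratio is 1/√65 ≈ 0.124035.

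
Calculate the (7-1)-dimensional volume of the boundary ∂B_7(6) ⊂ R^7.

S = n·V_n(r)/r = 7·V_7(6)/6 (volume-to-surface relation), giving 248832·π^3/5 ≈ 1.54307e+06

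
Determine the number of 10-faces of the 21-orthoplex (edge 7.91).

An n-cross-polytope has 2^(k+1)·C(n,k+1) k-faces. Here 2^11·C(21,11) = 2048·352716 = 722362368.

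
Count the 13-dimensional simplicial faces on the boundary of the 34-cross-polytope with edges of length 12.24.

An n-cross-polytope has 2^(k+1)·C(n,k+1) k-faces. Here 2^14·C(34,14) = 16384·1391975640 = 22806128885760.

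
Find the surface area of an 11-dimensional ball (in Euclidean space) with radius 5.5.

S = n·V_n(r)/r = 11·V_11(5.5)/5.5 (volume-to-surface relation), giving 25937424601·π^5/15120 ≈ 5.24958e+08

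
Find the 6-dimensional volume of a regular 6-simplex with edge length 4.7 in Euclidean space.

V_6 = √(7) · 4.7^6 / (6! · 2^(6/2)) ≈ 4.95124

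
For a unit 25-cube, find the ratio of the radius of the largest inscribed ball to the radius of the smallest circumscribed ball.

Ratio = (s/2)/(s√25/2) = 25^(-1/2) ≈ 0.2.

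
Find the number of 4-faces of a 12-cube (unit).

Number of 4-faces = C(12,4) · 2^(12-4) = 495 · 256 = 126720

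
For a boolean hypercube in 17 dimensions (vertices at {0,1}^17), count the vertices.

An n-cube has 2^n vertices; for n = 17 that is 2^17 = 131072.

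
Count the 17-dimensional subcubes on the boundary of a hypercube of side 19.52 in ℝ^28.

f_17(28-cube) = (28 choose 17) · 2^11 = 43979120640.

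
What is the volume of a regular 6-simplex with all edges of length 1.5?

V_6 = √(7) · 1.5^6 / (6! · 2^(6/2)) ≈ 0.00523208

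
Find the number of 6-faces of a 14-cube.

Choose 6 of 14 axes to span the face (C(14,6) = 3003 ways), then fix each of the remaining 8 coordinates at one of its two extreme values (2^8 = 256 ways): 3003·256 = 768768.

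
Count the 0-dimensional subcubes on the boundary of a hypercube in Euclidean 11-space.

Choose 0 of 11 axes to span the face (C(11,0) = 1 way), then fix each of the remaining 11 coordinates at one of its two extreme values (2^11 = 2048 ways): 1·2048 = 2048.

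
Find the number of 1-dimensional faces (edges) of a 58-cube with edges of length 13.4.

The 58-cube has n·2^(n-1) = 58·2^57 = 58·144115188075855872 = 8358680908399640576 edges.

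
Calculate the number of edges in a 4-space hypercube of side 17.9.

An n-cube has n·2^(n-1) edges. With n = 4: 4·8 = 32.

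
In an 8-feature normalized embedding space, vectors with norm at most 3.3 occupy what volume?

The n-ball volume is π^(n/2)·r^n/Γ(n/2+1). With n=8, r=3.3: V ≈ 57082.1.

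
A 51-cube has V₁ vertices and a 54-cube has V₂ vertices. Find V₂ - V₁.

V₁ = 2^51 = 2251799813685248. V₂ = 2^54 = 18014398509481984. V₂ - V₁ = 15762598695796736.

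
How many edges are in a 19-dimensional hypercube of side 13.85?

f_1(19-cube) = (19 choose 1) · 2^18 = 4980736.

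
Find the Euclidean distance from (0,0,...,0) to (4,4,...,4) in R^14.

||(4,4,...,4)|| = √(14)·4 ≈ 14.9666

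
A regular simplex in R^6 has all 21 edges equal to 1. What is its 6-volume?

V_6 = √(7) · 1^6 / (6! · 2^(6/2)) ≈ 0.000459332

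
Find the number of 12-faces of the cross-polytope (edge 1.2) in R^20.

Number of 12-faces = 2^(12+1) · C(20,12+1) = 8192 · 77520 = 635043840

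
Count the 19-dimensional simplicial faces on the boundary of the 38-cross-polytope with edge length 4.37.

f_19(38-orthoplex) = 2^20 · (38 choose 20) = 35209085567631360.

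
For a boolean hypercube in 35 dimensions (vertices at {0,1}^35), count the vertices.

Each vertex is a binary string of length 35, so there are 2^35 = 34359738368.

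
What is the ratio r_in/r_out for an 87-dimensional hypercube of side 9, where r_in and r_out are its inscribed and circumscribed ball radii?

For an n-cube of any side s, the inradius is s/2 and the circumradius is s√n/2, so the ratio is 1/√87 ≈ 0.107211.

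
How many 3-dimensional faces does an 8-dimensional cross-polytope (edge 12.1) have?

An n-cross-polytope has 2^(k+1)·C(n,k+1) k-faces. Here 2^4·C(8,4) = 16·70 = 1120.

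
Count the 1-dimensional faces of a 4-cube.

The 4-cube has n·2^(n-1) = 4·2^3 = 4·8 = 32 edges.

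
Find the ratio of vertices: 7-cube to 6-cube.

The 7-cube has 2^7 = 128 vertices. The 6-cube has 2^6 = 64 vertices. Ratio: 128/64 = 2.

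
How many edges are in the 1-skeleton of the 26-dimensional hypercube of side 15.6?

Number of 1-faces = C(26,1)·2^(26-1) = 26·33554432 = 872415232.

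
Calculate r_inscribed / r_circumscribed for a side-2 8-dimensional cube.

r_in = 2/2 (half the side); r_out = 2√8/2 (half the diagonal). Ratio = 1/√8 ≈ 0.353553.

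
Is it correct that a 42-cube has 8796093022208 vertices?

False. The 42-cube has 2^42 = 4398046511104 vertices.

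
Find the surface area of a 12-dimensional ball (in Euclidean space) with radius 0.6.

|∂B_12(0.6)| ≈ 0.0581315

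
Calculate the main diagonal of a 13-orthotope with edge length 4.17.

d = √(4.17² + 4.17² + ... + 4.17²) [13 terms] = √(13·4.17²) = 4.17√13 ≈ 15.0351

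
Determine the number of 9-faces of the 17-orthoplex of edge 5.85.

An n-cross-polytope has 2^(k+1)·C(n,k+1) k-faces. Here 2^10·C(17,10) = 1024·19448 = 19914752.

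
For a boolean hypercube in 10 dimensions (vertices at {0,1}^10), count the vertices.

An n-cube has 2^n vertices; for n = 10 that is 2^10 = 1024.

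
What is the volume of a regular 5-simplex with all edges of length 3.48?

V = (3.48^5 / 5!) · √((5+1) / 2^5) ≈ 1.84169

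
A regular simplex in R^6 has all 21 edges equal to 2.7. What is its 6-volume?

V_6 = √(7) · 2.7^6 / (6! · 2^(6/2)) ≈ 0.177955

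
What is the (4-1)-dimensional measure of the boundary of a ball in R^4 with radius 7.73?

|∂B_4(7.73)| ≈ 9117.34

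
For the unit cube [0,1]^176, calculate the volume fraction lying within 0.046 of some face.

The inner cube has side 1-2·0.046 = 0.908 and volume (0.908)^176 ≈ 4.199e-08, so the shell holds 0.999999958 of the volume.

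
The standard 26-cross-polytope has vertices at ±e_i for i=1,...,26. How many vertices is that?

An n-cross-polytope has 2n vertices; here n = 26, giving 52.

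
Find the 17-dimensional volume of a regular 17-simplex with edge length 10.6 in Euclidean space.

Volume = 10.6^17 · √(18/2^17) / 17! ≈ 8.87182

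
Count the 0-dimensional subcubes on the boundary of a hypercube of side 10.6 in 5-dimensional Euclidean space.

Choose 0 of 5 axes to span the face (C(5,0) = 1 way), then fix each of the remaining 5 coordinates at one of its two extreme values (2^5 = 32 ways): 1·32 = 32.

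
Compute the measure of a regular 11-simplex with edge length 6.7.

V_11 = √(12) · 6.7^11 / (11! · 2^(11/2)) ≈ 2.34203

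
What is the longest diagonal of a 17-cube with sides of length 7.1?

Diagonal = √17 · 7.1 ≈ 29.274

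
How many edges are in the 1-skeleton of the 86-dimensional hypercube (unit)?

The 86-cube has n·2^(n-1) = 86·2^85 = 86·38685626227668133590597632 = 3326963855579459488791396352 edges.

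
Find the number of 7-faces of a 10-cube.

Choose 7 of 10 axes to span the face (C(10,7) = 120 ways), then fix each of the remaining 3 coordinates at one of its two extreme values (2^3 = 8 ways): 120·8 = 960.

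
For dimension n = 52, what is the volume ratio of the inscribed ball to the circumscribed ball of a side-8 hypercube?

Volume scales as r^n, and r_in/r_out = 1/√52, giving (1/√52)^52 ≈ 2.42054e-45.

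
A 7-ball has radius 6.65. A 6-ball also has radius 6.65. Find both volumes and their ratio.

V_7(6.65) ≈ 2.71726e+06. V_6(6.65) ≈ 446918. Ratio V_7/V_6 ≈ 6.08.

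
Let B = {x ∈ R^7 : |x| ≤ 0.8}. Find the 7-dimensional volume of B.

Volume = π^{7/2}·(0.8)^7/Γ(9/2) ≈ 0.990855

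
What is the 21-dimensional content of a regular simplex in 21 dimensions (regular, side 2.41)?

V_21 = √(22) · 2.41^21 / (21! · 2^(21/2)) ≈ 6.67437e-15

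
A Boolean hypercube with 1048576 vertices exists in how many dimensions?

2^n = 1048576 ⇒ n = log_2(1048576) = 20.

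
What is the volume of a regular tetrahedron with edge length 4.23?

Volume = (√2/12) · 4.23³ = 8.91979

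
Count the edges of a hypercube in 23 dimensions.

Number of 1-faces = C(23,1)·2^(23-1) = 23·4194304 = 96468992.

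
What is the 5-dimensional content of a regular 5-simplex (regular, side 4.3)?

V = (4.3^5 / 5!) · √((5+1) / 2^5) ≈ 5.30471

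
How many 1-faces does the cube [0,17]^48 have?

Each of the 2^48 = 281474976710656 vertices has degree 48; total edges = 48·2^48/2 = 6755399441055744.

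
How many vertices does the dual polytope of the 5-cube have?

The vertices are ±e_1, ..., ±e_5, so there are 2·5 = 10.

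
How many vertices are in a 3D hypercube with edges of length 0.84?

An n-cube has C(n,k)·2^(n-k) k-faces. Here C(3,0)·2^3 = 1·8 = 8.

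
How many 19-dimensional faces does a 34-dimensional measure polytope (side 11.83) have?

An n-cube has C(n,k)·2^(n-k) k-faces. Here C(34,19)·2^15 = 1855967520·32768 = 60816343695360.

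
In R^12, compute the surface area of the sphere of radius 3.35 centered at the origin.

S = n·V_n(r)/r = 12·V_12(3.35)/3.35 (volume-to-surface relation), giving 9.55522e+06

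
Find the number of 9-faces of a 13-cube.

An n-cube has C(n,k)·2^(n-k) k-faces. Here C(13,9)·2^4 = 715·16 = 11440.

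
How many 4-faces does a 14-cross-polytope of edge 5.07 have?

Each 4-face is the convex hull of 5 vertices, one chosen as ±e_i from each of 5 distinct axes: 2^5·C(14,5) = 64064.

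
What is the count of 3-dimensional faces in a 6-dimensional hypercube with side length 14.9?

Choose 3 of 6 axes to span the face (C(6,3) = 20 ways), then fix each of the remaining 3 coordinates at one of its two extreme values (2^3 = 8 ways): 20·8 = 160.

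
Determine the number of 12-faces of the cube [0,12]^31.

An n-cube has C(n,k)·2^(n-k) k-faces. Here C(31,12)·2^19 = 141120525·524288 = 73987797811200.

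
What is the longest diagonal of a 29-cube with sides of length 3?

||(3,3,...,3)|| = √(29)·3 ≈ 16.1555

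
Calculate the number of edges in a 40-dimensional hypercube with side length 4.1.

An n-cube has n·2^(n-1) edges. With n = 40: 40·549755813888 = 21990232555520.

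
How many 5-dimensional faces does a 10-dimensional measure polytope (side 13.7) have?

Number of 5-faces = C(10,5) · 2^(10-5) = 252 · 32 = 8064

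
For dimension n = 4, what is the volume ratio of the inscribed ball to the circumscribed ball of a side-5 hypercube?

The radii are 5/2 and 5√4/2, so the volume ratio is (1/√4)^4 = 4^{-4/2} ≈ 0.0625.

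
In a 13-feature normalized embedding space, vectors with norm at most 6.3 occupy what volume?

V_13(6.3) = π^(13/2) · (6.3)^13 / Γ(13/2 + 1) ≈ 2.24269e+10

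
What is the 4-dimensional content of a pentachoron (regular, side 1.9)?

V_4 = √(5) · 1.9^4 / (4! · 2^(4/2)) ≈ 0.303549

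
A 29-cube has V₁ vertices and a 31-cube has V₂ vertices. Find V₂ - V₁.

V₁ = 2^29 = 536870912. V₂ = 2^31 = 2147483648. V₂ - V₁ = 1610612736.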